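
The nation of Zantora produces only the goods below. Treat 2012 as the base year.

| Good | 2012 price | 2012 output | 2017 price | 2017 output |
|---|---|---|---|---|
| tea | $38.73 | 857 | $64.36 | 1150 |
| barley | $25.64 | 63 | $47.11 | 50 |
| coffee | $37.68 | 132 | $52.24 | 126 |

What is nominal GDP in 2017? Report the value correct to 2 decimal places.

Nominal GDP 2017 = Σ (p_2017 × q_2017) = 64.36·1150 + 47.11·50 + 52.24·126 = 82951.74.

$82951.74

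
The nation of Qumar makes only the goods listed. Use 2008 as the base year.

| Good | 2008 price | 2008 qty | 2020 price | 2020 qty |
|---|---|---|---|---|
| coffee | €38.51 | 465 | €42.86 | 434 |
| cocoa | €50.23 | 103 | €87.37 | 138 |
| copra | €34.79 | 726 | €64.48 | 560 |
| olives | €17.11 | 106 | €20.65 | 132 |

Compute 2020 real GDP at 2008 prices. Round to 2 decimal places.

Real GDP 2020 = Σ (p_2008 × q_2020) = 38.51·434 + 50.23·138 + 34.79·560 + 17.11·132 = 45386.00.

€45386.00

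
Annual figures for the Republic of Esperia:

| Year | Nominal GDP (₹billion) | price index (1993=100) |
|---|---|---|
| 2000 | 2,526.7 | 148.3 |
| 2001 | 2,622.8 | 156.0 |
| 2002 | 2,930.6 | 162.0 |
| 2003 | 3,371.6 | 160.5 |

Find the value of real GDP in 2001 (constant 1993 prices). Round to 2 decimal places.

₹1,681.28 billion

Real GDP 2001 = 2622.8 / 1.560 = 1681.28.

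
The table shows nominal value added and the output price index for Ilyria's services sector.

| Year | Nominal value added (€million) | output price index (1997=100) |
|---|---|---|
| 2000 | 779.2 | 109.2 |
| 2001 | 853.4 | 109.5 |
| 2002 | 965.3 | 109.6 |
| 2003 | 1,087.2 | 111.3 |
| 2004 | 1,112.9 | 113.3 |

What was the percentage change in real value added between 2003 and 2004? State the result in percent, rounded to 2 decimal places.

0.56%

Real value added 2003 = 1087.2/1.113 = 976.82.
Real value added 2004 = 1112.9/1.133 = 982.26.
Change = 982.26/976.82 − 1 = 0.0056.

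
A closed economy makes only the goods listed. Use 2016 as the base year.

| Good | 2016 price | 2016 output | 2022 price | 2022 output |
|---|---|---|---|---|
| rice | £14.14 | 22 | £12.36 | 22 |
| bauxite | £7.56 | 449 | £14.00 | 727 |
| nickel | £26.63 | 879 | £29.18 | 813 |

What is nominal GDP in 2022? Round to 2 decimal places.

Nominal GDP 2022 = Σ (p_2022 × q_2022) = 12.36·22 + 14.00·727 + 29.18·813 = 34173.26.

£34173.26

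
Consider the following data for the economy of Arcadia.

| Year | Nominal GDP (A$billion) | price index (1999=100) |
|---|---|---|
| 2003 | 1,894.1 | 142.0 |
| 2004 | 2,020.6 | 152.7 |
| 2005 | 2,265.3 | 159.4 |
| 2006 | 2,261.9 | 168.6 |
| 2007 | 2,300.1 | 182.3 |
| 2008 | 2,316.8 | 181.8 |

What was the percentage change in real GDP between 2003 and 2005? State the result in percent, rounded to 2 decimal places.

Real GDP 2003 = 1894.1/1.420 = 1333.87.
Real GDP 2005 = 2265.3/1.594 = 1421.14.
Change = 1421.14/1333.87 − 1 = 0.0654.

6.54%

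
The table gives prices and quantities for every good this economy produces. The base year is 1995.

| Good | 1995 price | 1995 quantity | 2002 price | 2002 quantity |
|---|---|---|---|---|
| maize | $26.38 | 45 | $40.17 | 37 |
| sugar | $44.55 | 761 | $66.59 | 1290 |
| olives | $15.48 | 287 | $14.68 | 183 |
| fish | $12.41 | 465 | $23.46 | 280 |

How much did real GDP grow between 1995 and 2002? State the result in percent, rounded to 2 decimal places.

Real GDP 1995 = Nominal GDP 1995 = 26.38·45 + 44.55·761 + 15.48·287 + 12.41·465 = 45303.06.
Real GDP 2002 (at 1995 prices) = 26.38·37 + 44.55·1290 + 15.48·183 + 12.41·280 = 64753.20.
Real growth = 64753.20/45303.06 − 1 = 0.4293.

42.93%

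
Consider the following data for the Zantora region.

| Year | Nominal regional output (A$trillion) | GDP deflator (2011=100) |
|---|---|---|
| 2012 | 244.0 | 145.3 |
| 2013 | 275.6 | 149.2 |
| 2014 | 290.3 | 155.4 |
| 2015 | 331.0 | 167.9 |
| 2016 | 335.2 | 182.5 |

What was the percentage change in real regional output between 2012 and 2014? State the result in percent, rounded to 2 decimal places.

Real regional output 2012 = 244.0/1.453 = 167.93.
Real regional output 2014 = 290.3/1.554 = 186.81.
Change = 186.81/167.93 − 1 = 0.1124.

11.24%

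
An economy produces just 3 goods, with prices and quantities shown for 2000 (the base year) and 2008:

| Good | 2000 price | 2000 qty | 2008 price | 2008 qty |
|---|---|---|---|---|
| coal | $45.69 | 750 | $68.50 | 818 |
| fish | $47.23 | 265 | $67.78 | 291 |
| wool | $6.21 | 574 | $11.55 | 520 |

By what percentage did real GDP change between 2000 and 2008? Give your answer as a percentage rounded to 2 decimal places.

7.94%

Real GDP 2000 = Nominal GDP 2000 = 45.69·750 + 47.23·265 + 6.21·574 = 50347.99.
Real GDP 2008 (at 2000 prices) = 45.69·818 + 47.23·291 + 6.21·520 = 54347.55.
Real growth = 54347.55/50347.99 − 1 = 0.0794.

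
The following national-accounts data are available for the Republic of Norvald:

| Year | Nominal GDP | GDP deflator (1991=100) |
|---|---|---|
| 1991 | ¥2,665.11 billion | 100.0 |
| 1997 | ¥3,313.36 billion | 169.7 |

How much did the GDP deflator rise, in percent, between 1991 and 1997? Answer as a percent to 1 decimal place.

69.7%

Price-level change = 169.7 / 100.0 − 1 = 0.6970.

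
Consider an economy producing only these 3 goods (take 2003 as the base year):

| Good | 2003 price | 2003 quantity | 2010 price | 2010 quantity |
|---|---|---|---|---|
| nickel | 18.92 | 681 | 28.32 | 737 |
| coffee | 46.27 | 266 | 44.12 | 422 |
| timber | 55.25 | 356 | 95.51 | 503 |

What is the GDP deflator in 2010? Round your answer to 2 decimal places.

142.88

Nominal GDP 2010 = 28.32·737 + 44.12·422 + 95.51·503 = 87532.01.
Real GDP 2010 (at 2003 prices) = 18.92·737 + 46.27·422 + 55.25·503 = 61260.73.
Deflator = Nominal/Real × 100 = 87532.01/61260.73 × 100 = 142.884.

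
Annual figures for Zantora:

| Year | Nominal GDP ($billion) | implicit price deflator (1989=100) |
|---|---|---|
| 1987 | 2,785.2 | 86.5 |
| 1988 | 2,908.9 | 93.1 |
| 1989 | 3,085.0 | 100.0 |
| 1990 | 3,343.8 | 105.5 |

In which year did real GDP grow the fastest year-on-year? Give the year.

1988: real = 2908.9/0.931 = 3124.49; growth vs 1987 (3219.88) = -2.96%.
1989: real = 3085.0/1.000 = 3085.00; growth vs 1988 (3124.49) = -1.26%.
1990: real = 3343.8/1.055 = 3169.48; growth vs 1989 (3085.00) = 2.74%.

1990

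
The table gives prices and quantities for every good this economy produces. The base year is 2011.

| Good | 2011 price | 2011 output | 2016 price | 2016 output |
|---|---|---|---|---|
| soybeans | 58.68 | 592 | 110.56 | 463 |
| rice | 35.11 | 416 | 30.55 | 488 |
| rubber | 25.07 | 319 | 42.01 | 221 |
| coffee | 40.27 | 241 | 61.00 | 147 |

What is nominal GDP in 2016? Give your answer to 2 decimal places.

84348.89

Nominal GDP 2016 = Σ (p_2016 × q_2016) = 110.56·463 + 30.55·488 + 42.01·221 + 61.00·147 = 84348.89.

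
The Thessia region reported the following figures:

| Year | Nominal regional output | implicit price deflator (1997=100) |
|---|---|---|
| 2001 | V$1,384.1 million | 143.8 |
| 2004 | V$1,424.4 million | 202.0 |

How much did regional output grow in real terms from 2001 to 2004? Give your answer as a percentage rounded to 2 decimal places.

-26.74%

Real regional output 2001 = 1384.1 / 1.438 = 962.52.
Real regional output 2004 = 1424.4 / 2.020 = 705.15.
Real growth = 705.15 / 962.52 − 1 = -0.2674.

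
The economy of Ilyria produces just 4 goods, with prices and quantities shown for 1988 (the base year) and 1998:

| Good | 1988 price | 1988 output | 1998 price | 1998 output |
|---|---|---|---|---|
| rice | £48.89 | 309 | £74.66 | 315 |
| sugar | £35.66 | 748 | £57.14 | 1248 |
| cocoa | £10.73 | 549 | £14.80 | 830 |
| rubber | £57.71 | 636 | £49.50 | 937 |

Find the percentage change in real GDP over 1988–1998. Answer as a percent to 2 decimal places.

45.64%

Real GDP 1988 = Nominal GDP 1988 = 48.89·309 + 35.66·748 + 10.73·549 + 57.71·636 = 84375.02.
Real GDP 1998 (at 1988 prices) = 48.89·315 + 35.66·1248 + 10.73·830 + 57.71·937 = 122884.20.
Real growth = 122884.20/84375.02 − 1 = 0.4564.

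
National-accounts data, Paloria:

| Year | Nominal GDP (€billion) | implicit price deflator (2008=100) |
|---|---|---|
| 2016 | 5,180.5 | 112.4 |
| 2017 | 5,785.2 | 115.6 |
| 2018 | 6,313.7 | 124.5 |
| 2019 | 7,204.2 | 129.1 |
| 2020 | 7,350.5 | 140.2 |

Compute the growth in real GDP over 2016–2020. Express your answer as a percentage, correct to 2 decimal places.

Real GDP 2016 = 5180.5/1.124 = 4608.99.
Real GDP 2020 = 7350.5/1.402 = 5242.87.
Change = 5242.87/4608.99 − 1 = 0.1375.

13.75%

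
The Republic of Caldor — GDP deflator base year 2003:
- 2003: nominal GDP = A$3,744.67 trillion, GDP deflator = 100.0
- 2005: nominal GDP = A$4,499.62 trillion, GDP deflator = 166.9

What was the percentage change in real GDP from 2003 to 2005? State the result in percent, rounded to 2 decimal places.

-28.00%

Deflate each year: 2003 → 3744.67/1.000 = 3744.67; 2005 → 4499.62/1.669 = 2696.00.
So real GDP changed by 2696.00/3744.67 − 1 = -0.2800, i.e. -28.00%.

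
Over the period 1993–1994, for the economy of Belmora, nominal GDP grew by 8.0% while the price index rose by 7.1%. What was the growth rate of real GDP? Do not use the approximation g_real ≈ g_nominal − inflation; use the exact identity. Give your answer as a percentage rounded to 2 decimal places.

0.84%

(1 + g_nom) = (1 + g_real)(1 + π), so g_real = 1.0800 / 1.0710 − 1 = 0.00840.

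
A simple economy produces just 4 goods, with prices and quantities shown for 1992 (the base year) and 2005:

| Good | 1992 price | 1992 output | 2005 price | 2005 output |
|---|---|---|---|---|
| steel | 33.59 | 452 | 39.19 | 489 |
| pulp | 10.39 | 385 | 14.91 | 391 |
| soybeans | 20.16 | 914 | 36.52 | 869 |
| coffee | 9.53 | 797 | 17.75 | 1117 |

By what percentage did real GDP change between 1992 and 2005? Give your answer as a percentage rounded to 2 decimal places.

7.63%

Real GDP 1992 = Nominal GDP 1992 = 33.59·452 + 10.39·385 + 20.16·914 + 9.53·797 = 45204.48.
Real GDP 2005 (at 1992 prices) = 33.59·489 + 10.39·391 + 20.16·869 + 9.53·1117 = 48652.05.
Real growth = 48652.05/45204.48 − 1 = 0.0763.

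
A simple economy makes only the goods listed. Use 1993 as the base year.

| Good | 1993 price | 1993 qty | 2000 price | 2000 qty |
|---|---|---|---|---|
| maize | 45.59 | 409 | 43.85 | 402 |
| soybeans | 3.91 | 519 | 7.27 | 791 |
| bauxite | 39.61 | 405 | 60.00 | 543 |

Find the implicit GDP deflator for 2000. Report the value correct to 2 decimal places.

Nominal GDP 2000 = 43.85·402 + 7.27·791 + 60.00·543 = 55958.27.
Real GDP 2000 (at 1993 prices) = 45.59·402 + 3.91·791 + 39.61·543 = 42928.22.
Deflator = Nominal/Real × 100 = 55958.27/42928.22 × 100 = 130.353.

130.35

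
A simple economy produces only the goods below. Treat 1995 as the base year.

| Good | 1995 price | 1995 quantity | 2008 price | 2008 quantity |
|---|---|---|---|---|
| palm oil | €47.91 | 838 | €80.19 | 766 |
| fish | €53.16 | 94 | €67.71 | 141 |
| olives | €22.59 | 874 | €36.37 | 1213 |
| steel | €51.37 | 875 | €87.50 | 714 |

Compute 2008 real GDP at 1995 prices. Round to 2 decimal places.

€108274.47

Real GDP 2008 = Σ (p_1995 × q_2008) = 47.91·766 + 53.16·141 + 22.59·1213 + 51.37·714 = 108274.47.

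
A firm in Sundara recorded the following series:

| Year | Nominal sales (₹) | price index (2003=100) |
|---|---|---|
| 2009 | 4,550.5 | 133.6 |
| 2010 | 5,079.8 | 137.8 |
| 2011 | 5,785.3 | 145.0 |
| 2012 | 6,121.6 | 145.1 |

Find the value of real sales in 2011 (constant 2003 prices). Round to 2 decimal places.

Real sales 2011 = 5785.3 / 1.450 = 3989.86.

₹3,989.86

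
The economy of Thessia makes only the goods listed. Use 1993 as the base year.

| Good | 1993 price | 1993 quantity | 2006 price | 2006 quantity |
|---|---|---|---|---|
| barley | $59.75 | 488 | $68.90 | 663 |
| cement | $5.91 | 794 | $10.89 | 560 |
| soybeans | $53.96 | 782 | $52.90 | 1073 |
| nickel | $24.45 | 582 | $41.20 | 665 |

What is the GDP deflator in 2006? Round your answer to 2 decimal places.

Nominal GDP 2006 = 68.90·663 + 10.89·560 + 52.90·1073 + 41.20·665 = 135938.80.
Real GDP 2006 (at 1993 prices) = 59.75·663 + 5.91·560 + 53.96·1073 + 24.45·665 = 117082.18.
Deflator = Nominal/Real × 100 = 135938.80/117082.18 × 100 = 116.105.

116.11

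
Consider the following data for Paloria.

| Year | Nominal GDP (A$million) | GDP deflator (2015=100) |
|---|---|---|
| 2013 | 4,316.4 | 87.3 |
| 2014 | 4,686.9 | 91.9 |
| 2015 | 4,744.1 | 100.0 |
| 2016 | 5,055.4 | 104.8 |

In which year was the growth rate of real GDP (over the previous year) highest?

2014: real = 4686.9/0.919 = 5100.00; growth vs 2013 (4944.33) = 3.15%.
2015: real = 4744.1/1.000 = 4744.10; growth vs 2014 (5100.00) = -6.98%.
2016: real = 5055.4/1.048 = 4823.85; growth vs 2015 (4744.10) = 1.68%.

2014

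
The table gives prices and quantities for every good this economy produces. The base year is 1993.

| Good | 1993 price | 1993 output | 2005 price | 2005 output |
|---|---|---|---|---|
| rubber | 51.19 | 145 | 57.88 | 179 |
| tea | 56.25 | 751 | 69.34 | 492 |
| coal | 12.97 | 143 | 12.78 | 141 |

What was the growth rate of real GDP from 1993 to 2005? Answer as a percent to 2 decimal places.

-24.95%

Real GDP 1993 = Nominal GDP 1993 = 51.19·145 + 56.25·751 + 12.97·143 = 51521.01.
Real GDP 2005 (at 1993 prices) = 51.19·179 + 56.25·492 + 12.97·141 = 38666.78.
Real growth = 38666.78/51521.01 − 1 = -0.2495.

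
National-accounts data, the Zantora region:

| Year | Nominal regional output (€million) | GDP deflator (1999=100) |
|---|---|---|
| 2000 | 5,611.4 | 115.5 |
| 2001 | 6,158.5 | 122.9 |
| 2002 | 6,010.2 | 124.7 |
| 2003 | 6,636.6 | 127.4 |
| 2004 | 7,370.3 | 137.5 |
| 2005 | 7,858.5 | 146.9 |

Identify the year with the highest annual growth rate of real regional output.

2001: real = 6158.5/1.229 = 5010.98; growth vs 2000 (4858.35) = 3.14%.
2002: real = 6010.2/1.247 = 4819.73; growth vs 2001 (5010.98) = -3.82%.
2003: real = 6636.6/1.274 = 5209.26; growth vs 2002 (4819.73) = 8.08%.
2004: real = 7370.3/1.375 = 5360.22; growth vs 2003 (5209.26) = 2.90%.
2005: real = 7858.5/1.469 = 5349.56; growth vs 2004 (5360.22) = -0.20%.

2003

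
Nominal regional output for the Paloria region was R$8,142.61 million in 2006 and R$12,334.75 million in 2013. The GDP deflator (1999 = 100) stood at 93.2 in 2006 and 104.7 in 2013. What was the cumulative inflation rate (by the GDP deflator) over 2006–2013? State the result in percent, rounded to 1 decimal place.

12.3%

Price-level change = 104.7 / 93.2 − 1 = 0.1234.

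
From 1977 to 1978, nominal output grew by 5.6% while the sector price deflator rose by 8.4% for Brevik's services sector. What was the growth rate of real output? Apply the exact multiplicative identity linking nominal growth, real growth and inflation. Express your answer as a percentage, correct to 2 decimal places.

-2.58%

(1 + g_nom) = (1 + g_real)(1 + π), so g_real = 1.0560 / 1.0840 − 1 = -0.02583.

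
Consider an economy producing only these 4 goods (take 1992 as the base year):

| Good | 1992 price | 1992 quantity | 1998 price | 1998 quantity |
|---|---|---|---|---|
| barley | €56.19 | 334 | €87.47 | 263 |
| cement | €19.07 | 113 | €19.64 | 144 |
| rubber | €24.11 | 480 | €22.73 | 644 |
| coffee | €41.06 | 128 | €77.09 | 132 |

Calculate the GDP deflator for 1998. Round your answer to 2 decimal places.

131.65

Nominal GDP 1998 = 87.47·263 + 19.64·144 + 22.73·644 + 77.09·132 = 50646.77.
Real GDP 1998 (at 1992 prices) = 56.19·263 + 19.07·144 + 24.11·644 + 41.06·132 = 38470.81.
Deflator = Nominal/Real × 100 = 50646.77/38470.81 × 100 = 131.650.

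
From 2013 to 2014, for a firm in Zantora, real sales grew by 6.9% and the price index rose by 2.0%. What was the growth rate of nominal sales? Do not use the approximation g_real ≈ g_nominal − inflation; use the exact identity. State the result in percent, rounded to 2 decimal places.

(1 + g_nom) = (1 + g_real)(1 + π) = 1.0690 × 1.0200 = 1.09038.

9.04%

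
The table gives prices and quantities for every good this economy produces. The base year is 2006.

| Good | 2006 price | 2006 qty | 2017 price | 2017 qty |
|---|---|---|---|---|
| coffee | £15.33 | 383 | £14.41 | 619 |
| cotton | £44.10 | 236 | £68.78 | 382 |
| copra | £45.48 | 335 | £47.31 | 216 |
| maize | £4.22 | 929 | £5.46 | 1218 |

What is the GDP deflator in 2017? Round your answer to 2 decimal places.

126.06

Nominal GDP 2017 = 14.41·619 + 68.78·382 + 47.31·216 + 5.46·1218 = 52062.99.
Real GDP 2017 (at 2006 prices) = 15.33·619 + 44.10·382 + 45.48·216 + 4.22·1218 = 41299.11.
Deflator = Nominal/Real × 100 = 52062.99/41299.11 × 100 = 126.063.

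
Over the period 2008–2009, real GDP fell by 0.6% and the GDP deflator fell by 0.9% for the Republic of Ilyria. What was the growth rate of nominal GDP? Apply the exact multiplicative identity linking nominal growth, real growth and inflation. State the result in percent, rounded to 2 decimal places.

-1.49%

(1 + g_nom) = (1 + g_real)(1 + π) = 0.9940 × 0.9910 = 0.98505.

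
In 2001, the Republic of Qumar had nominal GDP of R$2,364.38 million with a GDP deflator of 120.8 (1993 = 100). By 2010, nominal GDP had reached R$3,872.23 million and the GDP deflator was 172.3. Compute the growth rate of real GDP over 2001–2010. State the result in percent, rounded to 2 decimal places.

14.82%

Deflate each year: 2001 → 2364.38/1.208 = 1957.27; 2010 → 3872.23/1.723 = 2247.38.
So real GDP changed by 2247.38/1957.27 − 1 = 0.1482, i.e. 14.82%.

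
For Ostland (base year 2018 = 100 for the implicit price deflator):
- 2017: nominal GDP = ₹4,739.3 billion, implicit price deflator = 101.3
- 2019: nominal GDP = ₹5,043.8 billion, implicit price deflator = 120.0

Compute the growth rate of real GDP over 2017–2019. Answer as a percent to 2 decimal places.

Deflate each year: 2017 → 4739.3/1.013 = 4678.48; 2019 → 5043.8/1.200 = 4203.17.
So real GDP changed by 4203.17/4678.48 − 1 = -0.1016, i.e. -10.16%.

-10.16%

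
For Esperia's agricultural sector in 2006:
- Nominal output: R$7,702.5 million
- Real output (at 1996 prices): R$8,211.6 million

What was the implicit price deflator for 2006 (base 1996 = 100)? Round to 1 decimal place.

implicit price deflator = (Nominal / Real) × 100 = 7702.5 / 8211.6 × 100 = 93.80.

93.8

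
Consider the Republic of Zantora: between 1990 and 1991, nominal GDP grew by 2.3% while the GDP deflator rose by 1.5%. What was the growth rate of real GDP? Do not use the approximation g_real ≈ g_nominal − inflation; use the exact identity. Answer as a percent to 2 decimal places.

0.79%

(1 + g_nom) = (1 + g_real)(1 + π), so g_real = 1.0230 / 1.0150 − 1 = 0.00788.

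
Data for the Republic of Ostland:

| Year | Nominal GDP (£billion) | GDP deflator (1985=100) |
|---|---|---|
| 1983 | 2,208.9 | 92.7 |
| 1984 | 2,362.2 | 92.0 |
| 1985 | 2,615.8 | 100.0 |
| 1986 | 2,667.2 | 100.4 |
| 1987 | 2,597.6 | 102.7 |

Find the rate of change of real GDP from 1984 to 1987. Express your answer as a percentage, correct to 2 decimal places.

Real GDP 1984 = 2362.2/0.920 = 2567.61.
Real GDP 1987 = 2597.6/1.027 = 2529.31.
Change = 2529.31/2567.61 − 1 = -0.0149.

-1.49%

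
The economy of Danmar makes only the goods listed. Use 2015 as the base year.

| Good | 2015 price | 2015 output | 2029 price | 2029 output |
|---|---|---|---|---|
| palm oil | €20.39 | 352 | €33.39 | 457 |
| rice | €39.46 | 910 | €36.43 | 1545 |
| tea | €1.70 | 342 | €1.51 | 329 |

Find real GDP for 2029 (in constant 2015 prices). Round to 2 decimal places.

€70843.23

Real GDP 2029 = Σ (p_2015 × q_2029) = 20.39·457 + 39.46·1545 + 1.70·329 = 70843.23.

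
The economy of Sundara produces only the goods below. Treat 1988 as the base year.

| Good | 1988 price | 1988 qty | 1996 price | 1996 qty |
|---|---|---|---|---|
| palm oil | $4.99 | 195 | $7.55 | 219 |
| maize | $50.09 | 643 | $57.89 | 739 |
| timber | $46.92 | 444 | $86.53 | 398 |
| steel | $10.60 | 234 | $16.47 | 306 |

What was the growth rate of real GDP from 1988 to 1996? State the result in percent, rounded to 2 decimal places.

Real GDP 1988 = Nominal GDP 1988 = 4.99·195 + 50.09·643 + 46.92·444 + 10.60·234 = 56493.80.
Real GDP 1996 (at 1988 prices) = 4.99·219 + 50.09·739 + 46.92·398 + 10.60·306 = 60027.08.
Real growth = 60027.08/56493.80 − 1 = 0.0625.

6.25%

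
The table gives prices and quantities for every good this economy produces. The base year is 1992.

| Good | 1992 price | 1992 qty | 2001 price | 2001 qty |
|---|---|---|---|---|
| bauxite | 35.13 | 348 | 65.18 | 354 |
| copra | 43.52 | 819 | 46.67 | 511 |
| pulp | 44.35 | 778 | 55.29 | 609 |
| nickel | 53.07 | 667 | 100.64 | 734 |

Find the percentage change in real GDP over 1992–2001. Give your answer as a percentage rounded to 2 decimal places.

-14.55%

Real GDP 1992 = Nominal GDP 1992 = 35.13·348 + 43.52·819 + 44.35·778 + 53.07·667 = 117770.11.
Real GDP 2001 (at 1992 prices) = 35.13·354 + 43.52·511 + 44.35·609 + 53.07·734 = 100637.27.
Real growth = 100637.27/117770.11 − 1 = -0.1455.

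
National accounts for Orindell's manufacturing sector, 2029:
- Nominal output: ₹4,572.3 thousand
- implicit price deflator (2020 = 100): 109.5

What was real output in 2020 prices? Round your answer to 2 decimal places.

Real output = Nominal / (implicit price deflator/100) = 4572.3 / 1.095 = 4175.62.

₹4,175.62 thousand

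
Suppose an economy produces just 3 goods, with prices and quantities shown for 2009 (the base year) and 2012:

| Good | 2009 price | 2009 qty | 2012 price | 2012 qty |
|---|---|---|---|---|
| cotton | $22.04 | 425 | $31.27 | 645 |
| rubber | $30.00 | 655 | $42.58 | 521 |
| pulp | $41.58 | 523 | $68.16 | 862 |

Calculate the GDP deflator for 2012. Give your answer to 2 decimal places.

Nominal GDP 2012 = 31.27·645 + 42.58·521 + 68.16·862 = 101107.25.
Real GDP 2012 (at 2009 prices) = 22.04·645 + 30.00·521 + 41.58·862 = 65687.76.
Deflator = Nominal/Real × 100 = 101107.25/65687.76 × 100 = 153.921.

153.92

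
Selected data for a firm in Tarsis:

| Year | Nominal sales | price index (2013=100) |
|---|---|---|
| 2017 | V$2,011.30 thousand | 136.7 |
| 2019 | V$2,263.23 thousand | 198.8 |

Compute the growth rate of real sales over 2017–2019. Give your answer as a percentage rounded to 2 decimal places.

-22.62%

Deflate each year: 2017 → 2011.30/1.367 = 1471.32; 2019 → 2263.23/1.988 = 1138.45.
So real sales changed by 1138.45/1471.32 − 1 = -0.2262, i.e. -22.62%.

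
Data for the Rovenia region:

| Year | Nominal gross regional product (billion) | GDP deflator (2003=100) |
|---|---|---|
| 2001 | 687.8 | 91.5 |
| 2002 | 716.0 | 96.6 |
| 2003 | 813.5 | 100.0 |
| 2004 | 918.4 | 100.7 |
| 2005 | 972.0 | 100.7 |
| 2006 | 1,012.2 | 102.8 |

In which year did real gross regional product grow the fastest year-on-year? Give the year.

2002: real = 716.0/0.966 = 741.20; growth vs 2001 (751.69) = -1.40%.
2003: real = 813.5/1.000 = 813.50; growth vs 2002 (741.20) = 9.75%.
2004: real = 918.4/1.007 = 912.02; growth vs 2003 (813.50) = 12.11%.
2005: real = 972.0/1.007 = 965.24; growth vs 2004 (912.02) = 5.84%.
2006: real = 1012.2/1.028 = 984.63; growth vs 2005 (965.24) = 2.01%.

2004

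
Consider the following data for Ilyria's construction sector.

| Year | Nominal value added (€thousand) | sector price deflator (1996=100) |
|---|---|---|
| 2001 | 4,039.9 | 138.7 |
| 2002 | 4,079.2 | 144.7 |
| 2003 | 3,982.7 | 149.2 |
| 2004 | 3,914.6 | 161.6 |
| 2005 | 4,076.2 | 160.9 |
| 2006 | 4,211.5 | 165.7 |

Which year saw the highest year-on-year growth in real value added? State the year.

2002: real = 4079.2/1.447 = 2819.07; growth vs 2001 (2912.69) = -3.21%.
2003: real = 3982.7/1.492 = 2669.37; growth vs 2002 (2819.07) = -5.31%.
2004: real = 3914.6/1.616 = 2422.40; growth vs 2003 (2669.37) = -9.25%.
2005: real = 4076.2/1.609 = 2533.37; growth vs 2004 (2422.40) = 4.58%.
2006: real = 4211.5/1.657 = 2541.64; growth vs 2005 (2533.37) = 0.33%.

2005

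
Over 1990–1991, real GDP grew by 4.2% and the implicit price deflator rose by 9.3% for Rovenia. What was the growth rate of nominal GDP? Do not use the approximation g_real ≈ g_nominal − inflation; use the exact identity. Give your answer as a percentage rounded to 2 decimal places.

13.89%

(1 + g_nom) = (1 + g_real)(1 + π) = 1.0420 × 1.0930 = 1.13891.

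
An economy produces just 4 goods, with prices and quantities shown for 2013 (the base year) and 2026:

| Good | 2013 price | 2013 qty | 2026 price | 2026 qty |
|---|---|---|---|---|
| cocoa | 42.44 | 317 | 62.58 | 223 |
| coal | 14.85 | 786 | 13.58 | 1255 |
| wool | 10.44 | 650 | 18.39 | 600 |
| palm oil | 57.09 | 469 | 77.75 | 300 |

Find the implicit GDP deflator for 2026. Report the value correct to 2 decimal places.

Nominal GDP 2026 = 62.58·223 + 13.58·1255 + 18.39·600 + 77.75·300 = 65357.24.
Real GDP 2026 (at 2013 prices) = 42.44·223 + 14.85·1255 + 10.44·600 + 57.09·300 = 51491.87.
Deflator = Nominal/Real × 100 = 65357.24/51491.87 × 100 = 126.927.

126.93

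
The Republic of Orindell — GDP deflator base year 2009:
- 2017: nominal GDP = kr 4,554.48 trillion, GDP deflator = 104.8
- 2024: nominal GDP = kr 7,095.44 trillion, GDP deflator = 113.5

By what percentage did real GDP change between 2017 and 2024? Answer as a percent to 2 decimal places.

Real GDP 2017 = 4554.48 / 1.048 = 4345.88.
Real GDP 2024 = 7095.44 / 1.135 = 6251.49.
Real growth = 6251.49 / 4345.88 − 1 = 0.4385.

43.85%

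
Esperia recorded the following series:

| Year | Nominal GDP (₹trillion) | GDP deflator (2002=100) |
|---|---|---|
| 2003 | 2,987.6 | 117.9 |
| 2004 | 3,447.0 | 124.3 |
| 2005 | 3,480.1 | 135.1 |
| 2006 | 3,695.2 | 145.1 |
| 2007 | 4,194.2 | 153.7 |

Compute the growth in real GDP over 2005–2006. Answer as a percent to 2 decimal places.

-1.14%

Real GDP 2005 = 3480.1/1.351 = 2575.94.
Real GDP 2006 = 3695.2/1.451 = 2546.66.
Change = 2546.66/2575.94 − 1 = -0.0114.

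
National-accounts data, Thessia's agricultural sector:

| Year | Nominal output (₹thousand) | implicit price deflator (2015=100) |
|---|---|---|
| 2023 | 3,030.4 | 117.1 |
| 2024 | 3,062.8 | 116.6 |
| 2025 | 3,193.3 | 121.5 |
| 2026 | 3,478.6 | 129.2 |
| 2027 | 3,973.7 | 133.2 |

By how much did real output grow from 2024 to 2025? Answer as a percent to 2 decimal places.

Real output 2024 = 3062.8/1.166 = 2626.76.
Real output 2025 = 3193.3/1.215 = 2628.23.
Change = 2628.23/2626.76 − 1 = 0.0006.

0.06%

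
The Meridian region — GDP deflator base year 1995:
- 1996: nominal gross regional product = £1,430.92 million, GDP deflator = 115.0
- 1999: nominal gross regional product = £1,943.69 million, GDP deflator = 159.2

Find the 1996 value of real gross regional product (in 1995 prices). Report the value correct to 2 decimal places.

Real gross regional product = Nominal / (GDP deflator/100) = 1430.92 / 1.150 = 1244.28.

£1,244.28 million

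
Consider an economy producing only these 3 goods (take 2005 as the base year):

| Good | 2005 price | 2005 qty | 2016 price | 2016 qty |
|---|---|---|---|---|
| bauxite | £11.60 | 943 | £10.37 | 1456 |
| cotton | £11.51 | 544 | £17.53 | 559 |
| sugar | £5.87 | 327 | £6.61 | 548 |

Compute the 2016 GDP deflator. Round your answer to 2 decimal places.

107.46

Nominal GDP 2016 = 10.37·1456 + 17.53·559 + 6.61·548 = 28520.27.
Real GDP 2016 (at 2005 prices) = 11.60·1456 + 11.51·559 + 5.87·548 = 26540.45.
Deflator = Nominal/Real × 100 = 28520.27/26540.45 × 100 = 107.460.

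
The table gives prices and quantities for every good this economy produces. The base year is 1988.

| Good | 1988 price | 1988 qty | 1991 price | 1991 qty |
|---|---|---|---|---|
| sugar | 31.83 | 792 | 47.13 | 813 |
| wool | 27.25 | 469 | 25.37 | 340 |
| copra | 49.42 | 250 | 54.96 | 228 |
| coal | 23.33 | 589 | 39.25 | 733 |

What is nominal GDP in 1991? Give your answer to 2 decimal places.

Nominal GDP 1991 = Σ (p_1991 × q_1991) = 47.13·813 + 25.37·340 + 54.96·228 + 39.25·733 = 88243.62.

88243.62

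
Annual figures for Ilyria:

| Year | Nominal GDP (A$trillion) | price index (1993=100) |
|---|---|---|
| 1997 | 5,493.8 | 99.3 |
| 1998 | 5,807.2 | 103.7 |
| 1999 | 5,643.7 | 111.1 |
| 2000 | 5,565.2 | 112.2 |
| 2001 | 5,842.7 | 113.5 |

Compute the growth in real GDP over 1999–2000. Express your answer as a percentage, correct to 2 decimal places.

Real GDP 1999 = 5643.7/1.111 = 5079.84.
Real GDP 2000 = 5565.2/1.122 = 4960.07.
Change = 4960.07/5079.84 − 1 = -0.0236.

-2.36%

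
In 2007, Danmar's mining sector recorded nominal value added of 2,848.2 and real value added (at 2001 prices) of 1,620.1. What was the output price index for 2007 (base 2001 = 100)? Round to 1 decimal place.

output price index = (Nominal / Real) × 100 = 2848.2 / 1620.1 × 100 = 175.80.

175.8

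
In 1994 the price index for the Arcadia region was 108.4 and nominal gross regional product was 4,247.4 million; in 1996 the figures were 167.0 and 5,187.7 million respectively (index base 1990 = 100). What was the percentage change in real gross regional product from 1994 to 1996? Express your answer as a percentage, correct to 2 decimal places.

-20.72%

Real gross regional product 1994 = 4247.4 / 1.084 = 3918.27.
Real gross regional product 1996 = 5187.7 / 1.670 = 3106.41.
Real growth = 3106.41 / 3918.27 − 1 = -0.2072.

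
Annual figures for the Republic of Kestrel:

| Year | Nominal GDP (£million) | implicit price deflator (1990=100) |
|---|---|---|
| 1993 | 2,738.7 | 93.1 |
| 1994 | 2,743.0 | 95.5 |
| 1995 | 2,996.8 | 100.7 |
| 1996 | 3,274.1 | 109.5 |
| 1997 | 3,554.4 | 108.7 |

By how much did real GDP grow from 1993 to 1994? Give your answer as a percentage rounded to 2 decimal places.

-2.36%

Real GDP 1993 = 2738.7/0.931 = 2941.68.
Real GDP 1994 = 2743.0/0.955 = 2872.25.
Change = 2872.25/2941.68 − 1 = -0.0236.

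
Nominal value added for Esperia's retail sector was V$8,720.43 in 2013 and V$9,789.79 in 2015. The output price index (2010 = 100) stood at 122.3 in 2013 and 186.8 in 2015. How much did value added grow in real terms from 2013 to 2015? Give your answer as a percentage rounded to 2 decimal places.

Deflate each year: 2013 → 8720.43/1.223 = 7130.36; 2015 → 9789.79/1.868 = 5240.79.
So real value added changed by 5240.79/7130.36 − 1 = -0.2650, i.e. -26.50%.

-26.50%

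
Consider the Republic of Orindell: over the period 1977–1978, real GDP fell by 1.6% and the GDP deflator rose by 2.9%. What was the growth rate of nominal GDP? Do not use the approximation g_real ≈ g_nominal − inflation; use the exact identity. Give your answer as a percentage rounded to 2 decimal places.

(1 + g_nom) = (1 + g_real)(1 + π) = 0.9840 × 1.0290 = 1.01254.

1.25%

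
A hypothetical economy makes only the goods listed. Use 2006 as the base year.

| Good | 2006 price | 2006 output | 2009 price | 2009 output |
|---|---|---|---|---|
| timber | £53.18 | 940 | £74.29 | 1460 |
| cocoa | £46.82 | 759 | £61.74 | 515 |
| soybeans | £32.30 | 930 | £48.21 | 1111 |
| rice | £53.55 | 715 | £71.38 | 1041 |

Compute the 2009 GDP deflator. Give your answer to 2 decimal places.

Nominal GDP 2009 = 74.29·1460 + 61.74·515 + 48.21·1111 + 71.38·1041 = 268127.39.
Real GDP 2009 (at 2006 prices) = 53.18·1460 + 46.82·515 + 32.30·1111 + 53.55·1041 = 193385.95.
Deflator = Nominal/Real × 100 = 268127.39/193385.95 × 100 = 138.649.

138.65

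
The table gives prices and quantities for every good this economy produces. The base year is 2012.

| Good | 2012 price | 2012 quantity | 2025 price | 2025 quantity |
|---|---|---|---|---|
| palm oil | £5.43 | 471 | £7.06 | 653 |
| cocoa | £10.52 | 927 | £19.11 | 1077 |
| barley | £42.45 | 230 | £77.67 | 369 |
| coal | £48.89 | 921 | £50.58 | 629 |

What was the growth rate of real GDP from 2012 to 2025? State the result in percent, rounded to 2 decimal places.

-8.66%

Real GDP 2012 = Nominal GDP 2012 = 5.43·471 + 10.52·927 + 42.45·230 + 48.89·921 = 67100.76.
Real GDP 2025 (at 2012 prices) = 5.43·653 + 10.52·1077 + 42.45·369 + 48.89·629 = 61291.69.
Real growth = 61291.69/67100.76 − 1 = -0.0866.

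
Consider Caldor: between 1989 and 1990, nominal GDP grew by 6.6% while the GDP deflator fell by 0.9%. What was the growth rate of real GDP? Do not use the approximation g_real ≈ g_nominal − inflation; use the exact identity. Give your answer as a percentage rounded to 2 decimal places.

7.57%

(1 + g_nom) = (1 + g_real)(1 + π), so g_real = 1.0660 / 0.9910 − 1 = 0.07568.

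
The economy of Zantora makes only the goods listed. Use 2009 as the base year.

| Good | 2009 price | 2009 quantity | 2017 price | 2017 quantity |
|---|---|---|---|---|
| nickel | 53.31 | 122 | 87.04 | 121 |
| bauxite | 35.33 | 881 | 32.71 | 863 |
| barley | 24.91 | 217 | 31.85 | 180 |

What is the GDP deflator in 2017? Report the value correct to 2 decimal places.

Nominal GDP 2017 = 87.04·121 + 32.71·863 + 31.85·180 = 44493.57.
Real GDP 2017 (at 2009 prices) = 53.31·121 + 35.33·863 + 24.91·180 = 41424.10.
Deflator = Nominal/Real × 100 = 44493.57/41424.10 × 100 = 107.410.

107.41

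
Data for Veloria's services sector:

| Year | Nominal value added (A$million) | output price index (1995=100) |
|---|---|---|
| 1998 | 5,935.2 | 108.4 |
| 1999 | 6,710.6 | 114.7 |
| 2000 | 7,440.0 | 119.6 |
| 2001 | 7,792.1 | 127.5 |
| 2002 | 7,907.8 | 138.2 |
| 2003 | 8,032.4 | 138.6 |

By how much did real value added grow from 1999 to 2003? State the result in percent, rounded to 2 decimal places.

Real value added 1999 = 6710.6/1.147 = 5850.57.
Real value added 2003 = 8032.4/1.386 = 5795.38.
Change = 5795.38/5850.57 − 1 = -0.0094.

-0.94%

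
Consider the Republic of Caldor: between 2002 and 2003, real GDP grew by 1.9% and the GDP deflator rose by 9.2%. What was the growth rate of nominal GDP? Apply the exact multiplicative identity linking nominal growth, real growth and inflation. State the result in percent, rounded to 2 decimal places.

(1 + g_nom) = (1 + g_real)(1 + π) = 1.0190 × 1.0920 = 1.11275.

11.27%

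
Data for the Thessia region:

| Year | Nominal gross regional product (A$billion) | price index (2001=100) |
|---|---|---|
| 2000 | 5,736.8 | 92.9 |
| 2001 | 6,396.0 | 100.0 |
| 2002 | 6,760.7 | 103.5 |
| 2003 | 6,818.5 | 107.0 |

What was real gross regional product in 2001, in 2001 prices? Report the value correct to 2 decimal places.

Real gross regional product 2001 = 6396.0 / 1.000 = 6396.00.

A$6,396.00 billion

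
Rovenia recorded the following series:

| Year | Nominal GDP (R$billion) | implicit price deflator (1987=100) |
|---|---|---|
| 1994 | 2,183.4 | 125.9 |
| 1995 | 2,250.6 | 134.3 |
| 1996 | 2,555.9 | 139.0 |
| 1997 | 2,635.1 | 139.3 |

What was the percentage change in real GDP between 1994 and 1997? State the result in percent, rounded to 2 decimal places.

Real GDP 1994 = 2183.4/1.259 = 1734.23.
Real GDP 1997 = 2635.1/1.393 = 1891.67.
Change = 1891.67/1734.23 − 1 = 0.0908.

9.08%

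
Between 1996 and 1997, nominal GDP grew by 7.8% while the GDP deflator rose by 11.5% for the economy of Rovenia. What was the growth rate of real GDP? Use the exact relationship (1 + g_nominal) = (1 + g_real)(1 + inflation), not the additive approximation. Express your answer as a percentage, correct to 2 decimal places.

-3.32%

(1 + g_nom) = (1 + g_real)(1 + π), so g_real = 1.0780 / 1.1150 − 1 = -0.03318.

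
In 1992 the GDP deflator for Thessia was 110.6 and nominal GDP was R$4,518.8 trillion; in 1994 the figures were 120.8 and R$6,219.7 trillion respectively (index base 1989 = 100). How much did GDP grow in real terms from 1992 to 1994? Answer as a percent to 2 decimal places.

Real GDP 1992 = 4518.8 / 1.106 = 4085.71.
Real GDP 1994 = 6219.7 / 1.208 = 5148.76.
Real growth = 5148.76 / 4085.71 − 1 = 0.2602.

26.02%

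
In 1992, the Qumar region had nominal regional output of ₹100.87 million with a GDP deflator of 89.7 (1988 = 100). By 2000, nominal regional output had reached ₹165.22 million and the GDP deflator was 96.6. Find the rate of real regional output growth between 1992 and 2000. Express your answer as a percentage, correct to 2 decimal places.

52.10%

Deflate each year: 1992 → 100.87/0.897 = 112.45; 2000 → 165.22/0.966 = 171.04.
So real regional output changed by 171.04/112.45 − 1 = 0.5210, i.e. 52.10%.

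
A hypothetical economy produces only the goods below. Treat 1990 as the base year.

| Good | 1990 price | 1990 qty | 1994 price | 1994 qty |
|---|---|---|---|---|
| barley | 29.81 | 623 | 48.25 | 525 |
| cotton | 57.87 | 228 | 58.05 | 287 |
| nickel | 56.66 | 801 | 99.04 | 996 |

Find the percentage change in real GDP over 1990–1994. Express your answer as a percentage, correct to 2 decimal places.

Real GDP 1990 = Nominal GDP 1990 = 29.81·623 + 57.87·228 + 56.66·801 = 77150.65.
Real GDP 1994 (at 1990 prices) = 29.81·525 + 57.87·287 + 56.66·996 = 88692.30.
Real growth = 88692.30/77150.65 − 1 = 0.1496.

14.96%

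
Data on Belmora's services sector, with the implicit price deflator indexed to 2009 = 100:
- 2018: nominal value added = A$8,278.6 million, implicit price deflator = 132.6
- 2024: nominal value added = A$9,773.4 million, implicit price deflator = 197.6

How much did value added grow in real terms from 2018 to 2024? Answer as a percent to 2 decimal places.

Real value added 2018 = 8278.6 / 1.326 = 6243.29.
Real value added 2024 = 9773.4 / 1.976 = 4946.05.
Real growth = 4946.05 / 6243.29 − 1 = -0.2078.

-20.78%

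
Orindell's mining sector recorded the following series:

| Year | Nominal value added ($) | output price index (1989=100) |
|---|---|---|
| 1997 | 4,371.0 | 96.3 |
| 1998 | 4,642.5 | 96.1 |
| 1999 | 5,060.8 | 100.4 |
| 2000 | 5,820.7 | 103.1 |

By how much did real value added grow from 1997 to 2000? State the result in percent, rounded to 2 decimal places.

24.38%

Real value added 1997 = 4371.0/0.963 = 4538.94.
Real value added 2000 = 5820.7/1.031 = 5645.68.
Change = 5645.68/4538.94 − 1 = 0.2438.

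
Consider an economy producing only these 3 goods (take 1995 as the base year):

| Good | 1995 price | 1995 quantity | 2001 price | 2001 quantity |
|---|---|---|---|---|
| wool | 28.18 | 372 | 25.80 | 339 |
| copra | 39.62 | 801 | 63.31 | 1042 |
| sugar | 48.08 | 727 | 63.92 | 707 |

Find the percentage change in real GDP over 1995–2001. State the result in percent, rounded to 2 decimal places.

9.92%

Real GDP 1995 = Nominal GDP 1995 = 28.18·372 + 39.62·801 + 48.08·727 = 77172.74.
Real GDP 2001 (at 1995 prices) = 28.18·339 + 39.62·1042 + 48.08·707 = 84829.62.
Real growth = 84829.62/77172.74 − 1 = 0.0992.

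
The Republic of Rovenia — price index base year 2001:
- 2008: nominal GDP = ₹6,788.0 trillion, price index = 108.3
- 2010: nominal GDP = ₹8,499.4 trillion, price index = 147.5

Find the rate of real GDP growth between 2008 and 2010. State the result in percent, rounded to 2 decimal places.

-8.06%

Deflate each year: 2008 → 6788.0/1.083 = 6267.77; 2010 → 8499.4/1.475 = 5762.31.
So real GDP changed by 5762.31/6267.77 − 1 = -0.0806, i.e. -8.06%.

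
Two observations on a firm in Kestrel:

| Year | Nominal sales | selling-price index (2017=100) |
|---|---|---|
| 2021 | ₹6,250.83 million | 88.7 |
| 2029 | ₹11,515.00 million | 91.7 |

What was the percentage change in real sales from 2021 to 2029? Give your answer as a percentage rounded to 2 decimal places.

78.19%

Real sales 2021 = 6250.83 / 0.887 = 7047.16.
Real sales 2029 = 11515.00 / 0.917 = 12557.25.
Real growth = 12557.25 / 7047.16 − 1 = 0.7819.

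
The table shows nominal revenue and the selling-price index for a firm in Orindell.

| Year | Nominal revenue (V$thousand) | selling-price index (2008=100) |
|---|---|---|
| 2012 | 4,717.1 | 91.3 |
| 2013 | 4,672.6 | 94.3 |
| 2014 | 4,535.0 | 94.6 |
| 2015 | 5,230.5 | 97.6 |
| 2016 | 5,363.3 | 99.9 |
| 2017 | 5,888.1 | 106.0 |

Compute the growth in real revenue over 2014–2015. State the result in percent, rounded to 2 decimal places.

Real revenue 2014 = 4535.0/0.946 = 4793.87.
Real revenue 2015 = 5230.5/0.976 = 5359.12.
Change = 5359.12/4793.87 − 1 = 0.1179.

11.79%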